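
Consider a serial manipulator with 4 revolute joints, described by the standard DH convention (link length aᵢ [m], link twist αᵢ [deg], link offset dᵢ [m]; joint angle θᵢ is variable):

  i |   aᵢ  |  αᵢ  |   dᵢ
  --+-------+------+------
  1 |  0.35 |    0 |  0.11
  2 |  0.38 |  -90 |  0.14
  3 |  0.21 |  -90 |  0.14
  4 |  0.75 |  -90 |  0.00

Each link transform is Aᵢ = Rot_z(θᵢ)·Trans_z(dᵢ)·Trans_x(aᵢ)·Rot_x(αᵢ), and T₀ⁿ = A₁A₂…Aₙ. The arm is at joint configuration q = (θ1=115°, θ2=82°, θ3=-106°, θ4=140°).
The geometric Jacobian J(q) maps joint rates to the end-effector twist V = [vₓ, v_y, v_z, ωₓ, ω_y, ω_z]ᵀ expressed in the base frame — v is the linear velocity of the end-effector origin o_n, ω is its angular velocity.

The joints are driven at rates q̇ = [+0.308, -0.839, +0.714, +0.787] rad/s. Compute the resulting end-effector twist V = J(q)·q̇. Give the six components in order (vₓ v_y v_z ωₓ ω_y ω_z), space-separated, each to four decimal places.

0.2729 -0.1383 -0.4364 -0.5147 -0.9040 -0.3141

o_n = [-0.7074, 0.5039, -0.1004]
J₁: ẑ×o_n = [-0.5039, -0.7074, 0.0000], ω = ẑ
J2: z=[0.0000, 0.0000, 1.0000] o=[-0.1479, 0.3172, 0.1100] → [-0.1867, -0.5595, 0.0000, 0.0000, 0.0000, 1.0000]
J3: z=[0.2924, -0.9563, 0.0000] o=[-0.5113, 0.2061, 0.2500] → [0.3351, 0.1025, -0.1005, 0.2924, -0.9563, 0.0000]
J4: z=[-0.9193, -0.2810, 0.2756] o=[-0.4150, 0.0891, 0.4519] → [0.0409, -0.5883, -0.4634, -0.9193, -0.2810, 0.2756]
V = J·q̇ = [0.2729, -0.1383, -0.4364, -0.5147, -0.9040, -0.3141]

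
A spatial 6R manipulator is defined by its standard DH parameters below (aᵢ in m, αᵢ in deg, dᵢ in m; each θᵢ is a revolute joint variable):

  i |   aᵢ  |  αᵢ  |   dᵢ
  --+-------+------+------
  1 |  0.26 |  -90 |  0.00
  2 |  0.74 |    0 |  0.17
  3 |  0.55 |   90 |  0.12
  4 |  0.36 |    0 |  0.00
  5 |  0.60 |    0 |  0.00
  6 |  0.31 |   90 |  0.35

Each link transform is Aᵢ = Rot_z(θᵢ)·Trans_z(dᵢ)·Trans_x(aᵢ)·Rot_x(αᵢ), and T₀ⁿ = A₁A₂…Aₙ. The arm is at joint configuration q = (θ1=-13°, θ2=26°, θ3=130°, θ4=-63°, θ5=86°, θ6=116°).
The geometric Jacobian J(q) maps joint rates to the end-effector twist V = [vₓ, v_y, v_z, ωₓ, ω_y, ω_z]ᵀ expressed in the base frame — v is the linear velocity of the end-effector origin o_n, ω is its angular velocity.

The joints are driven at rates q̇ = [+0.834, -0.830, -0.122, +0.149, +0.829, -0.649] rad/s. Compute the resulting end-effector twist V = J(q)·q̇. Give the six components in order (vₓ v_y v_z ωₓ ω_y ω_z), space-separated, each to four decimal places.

0.9716 0.3829 -0.1087 -0.0838 -0.9577 0.5334

o_n = [0.2133, 0.3685, -1.0638]
J₁: ẑ×o_n = [-0.3685, 0.2133, 0.0000], ω = ẑ
J2: z=[0.2250, 0.9744, 0.0000] o=[0.2533, -0.0585, 0.0000] → [-1.0365, 0.2393, 0.1351, 0.2250, 0.9744, 0.0000]
J3: z=[0.2250, 0.9744, 0.0000] o=[0.9396, -0.0425, -0.3244] → [-0.7205, 0.1663, 0.8002, 0.2250, 0.9744, 0.0000]
J4: z=[0.3963, -0.0915, -0.9135] o=[0.4771, 0.1875, -0.5481] → [0.2126, 0.4454, 0.0476, 0.3963, -0.0915, -0.9135]
J5: z=[0.3963, -0.0915, -0.9135] o=[0.2594, -0.0915, -0.6146] → [0.4613, 0.2202, 0.1781, 0.3963, -0.0915, -0.9135]
J6: z=[0.3963, -0.0915, -0.9135] o=[-0.1795, 0.2505, -0.8392] → [0.1284, -0.2698, 0.0827, 0.3963, -0.0915, -0.9135]
V = J·q̇ = [0.9716, 0.3829, -0.1087, -0.0838, -0.9577, 0.5334]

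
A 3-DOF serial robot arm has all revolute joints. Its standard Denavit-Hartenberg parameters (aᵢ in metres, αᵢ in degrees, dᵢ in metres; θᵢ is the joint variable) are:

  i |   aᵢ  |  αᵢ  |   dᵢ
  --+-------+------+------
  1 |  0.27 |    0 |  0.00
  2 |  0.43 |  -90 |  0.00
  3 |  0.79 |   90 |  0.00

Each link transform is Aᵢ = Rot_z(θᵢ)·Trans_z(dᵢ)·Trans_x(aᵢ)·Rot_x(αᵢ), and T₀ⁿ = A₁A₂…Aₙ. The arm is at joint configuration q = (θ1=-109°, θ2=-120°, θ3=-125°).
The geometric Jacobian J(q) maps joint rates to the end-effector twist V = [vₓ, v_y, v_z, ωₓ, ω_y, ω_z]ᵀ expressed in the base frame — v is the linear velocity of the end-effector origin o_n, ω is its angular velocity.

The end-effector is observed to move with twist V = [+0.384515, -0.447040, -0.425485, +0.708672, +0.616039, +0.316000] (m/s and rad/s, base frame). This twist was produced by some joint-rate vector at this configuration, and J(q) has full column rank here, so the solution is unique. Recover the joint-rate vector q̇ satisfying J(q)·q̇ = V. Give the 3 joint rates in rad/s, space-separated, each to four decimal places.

o_n = [-0.0727, -0.2727, 0.6471]
J₁: ẑ×o_n = [0.2727, -0.0727, 0.0000], ω = ẑ
J2: z=[0.0000, 0.0000, 1.0000] o=[-0.0879, -0.2553, 0.0000] → [0.0175, 0.0152, -0.0000, 0.0000, 0.0000, 1.0000]
J3: z=[-0.7547, -0.6561, 0.0000] o=[-0.3700, 0.0692, 0.0000] → [-0.4246, 0.4884, 0.4531, -0.7547, -0.6561, 0.0000]
q̇ = J⁺·V = [-0.0770, 0.3930, -0.9390]

-0.0770 0.3930 -0.9390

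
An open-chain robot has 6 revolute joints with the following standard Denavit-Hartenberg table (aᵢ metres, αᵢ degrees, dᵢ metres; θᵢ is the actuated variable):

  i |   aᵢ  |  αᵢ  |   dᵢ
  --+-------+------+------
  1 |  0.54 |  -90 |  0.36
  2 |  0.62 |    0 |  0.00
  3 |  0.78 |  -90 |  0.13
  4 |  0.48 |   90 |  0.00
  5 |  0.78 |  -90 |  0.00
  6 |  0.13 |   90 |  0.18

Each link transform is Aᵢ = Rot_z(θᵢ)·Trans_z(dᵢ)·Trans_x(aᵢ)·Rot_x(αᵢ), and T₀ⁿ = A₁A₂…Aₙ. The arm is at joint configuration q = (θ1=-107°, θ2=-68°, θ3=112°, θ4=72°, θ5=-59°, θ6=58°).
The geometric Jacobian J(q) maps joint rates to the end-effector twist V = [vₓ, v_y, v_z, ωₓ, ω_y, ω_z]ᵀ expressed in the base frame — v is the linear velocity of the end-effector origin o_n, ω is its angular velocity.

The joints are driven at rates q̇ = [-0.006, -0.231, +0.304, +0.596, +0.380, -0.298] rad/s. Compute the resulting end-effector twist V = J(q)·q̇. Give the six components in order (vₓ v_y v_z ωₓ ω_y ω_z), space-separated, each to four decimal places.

-0.1722 0.7560 0.1942 0.4449 -0.0270 -0.5205

o_n = [-1.4492, -1.5826, 0.6926]
J₁: ẑ×o_n = [1.5826, -1.4492, 0.0000], ω = ẑ
J2: z=[0.9563, -0.2924, 0.0000] o=[-0.1579, -0.5164, 0.3600] → [-0.0972, -0.3180, -1.3972, 0.9563, -0.2924, 0.0000]
J3: z=[0.9563, -0.2924, 0.0000] o=[-0.2258, -0.7385, 0.9349] → [0.0708, 0.2317, -1.1649, 0.9563, -0.2924, 0.0000]
J4: z=[0.2031, 0.6643, -0.7193] o=[-0.2655, -1.3131, 0.3930] → [0.0051, 0.7906, 0.7316, 0.2031, 0.6643, -0.7193]
J5: z=[0.0955, -0.7446, -0.6607] o=[-0.7333, -1.2817, 0.2900] → [-0.4986, 0.4345, -0.5618, 0.0955, -0.7446, -0.6607]
J6: z=[-0.7307, 0.3983, -0.5545] o=[-1.2605, -1.6995, 0.6847] → [0.0679, 0.1104, -0.0103, -0.7307, 0.3983, -0.5545]
V = J·q̇ = [-0.1722, 0.7560, 0.1942, 0.4449, -0.0270, -0.5205]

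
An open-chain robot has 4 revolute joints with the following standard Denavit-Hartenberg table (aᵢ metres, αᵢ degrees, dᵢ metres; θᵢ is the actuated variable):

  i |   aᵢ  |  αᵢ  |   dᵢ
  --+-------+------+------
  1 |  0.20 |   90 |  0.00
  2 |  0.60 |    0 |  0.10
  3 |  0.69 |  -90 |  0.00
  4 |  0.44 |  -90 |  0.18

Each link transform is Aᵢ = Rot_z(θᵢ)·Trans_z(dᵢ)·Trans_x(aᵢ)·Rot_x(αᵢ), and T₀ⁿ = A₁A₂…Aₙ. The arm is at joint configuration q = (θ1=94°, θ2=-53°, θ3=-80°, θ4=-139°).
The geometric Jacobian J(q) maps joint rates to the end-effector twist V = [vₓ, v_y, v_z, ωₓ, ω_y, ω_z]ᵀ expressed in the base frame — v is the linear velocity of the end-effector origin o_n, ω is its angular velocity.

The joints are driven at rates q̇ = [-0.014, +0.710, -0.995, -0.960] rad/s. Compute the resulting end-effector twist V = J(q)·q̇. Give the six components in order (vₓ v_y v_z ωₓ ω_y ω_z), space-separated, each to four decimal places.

-0.3406 0.3914 0.4911 -0.2353 -0.7203 0.6407

o_n = [0.3564, 0.4746, -0.8637]
J₁: ẑ×o_n = [-0.4746, 0.3564, 0.0000], ω = ẑ
J2: z=[0.9976, 0.0698, 0.0000] o=[-0.0140, 0.1995, 0.0000] → [-0.0602, 0.8616, 0.2486, 0.9976, 0.0698, 0.0000]
J3: z=[0.9976, 0.0698, 0.0000] o=[0.0606, 0.5667, -0.4792] → [-0.0268, 0.3836, -0.1125, 0.9976, 0.0698, 0.0000]
J4: z=[-0.0510, 0.7296, -0.6820] o=[0.0934, 0.0973, -0.9838] → [0.3450, -0.1732, -0.2111, -0.0510, 0.7296, -0.6820]
V = J·q̇ = [-0.3406, 0.3914, 0.4911, -0.2353, -0.7203, 0.6407]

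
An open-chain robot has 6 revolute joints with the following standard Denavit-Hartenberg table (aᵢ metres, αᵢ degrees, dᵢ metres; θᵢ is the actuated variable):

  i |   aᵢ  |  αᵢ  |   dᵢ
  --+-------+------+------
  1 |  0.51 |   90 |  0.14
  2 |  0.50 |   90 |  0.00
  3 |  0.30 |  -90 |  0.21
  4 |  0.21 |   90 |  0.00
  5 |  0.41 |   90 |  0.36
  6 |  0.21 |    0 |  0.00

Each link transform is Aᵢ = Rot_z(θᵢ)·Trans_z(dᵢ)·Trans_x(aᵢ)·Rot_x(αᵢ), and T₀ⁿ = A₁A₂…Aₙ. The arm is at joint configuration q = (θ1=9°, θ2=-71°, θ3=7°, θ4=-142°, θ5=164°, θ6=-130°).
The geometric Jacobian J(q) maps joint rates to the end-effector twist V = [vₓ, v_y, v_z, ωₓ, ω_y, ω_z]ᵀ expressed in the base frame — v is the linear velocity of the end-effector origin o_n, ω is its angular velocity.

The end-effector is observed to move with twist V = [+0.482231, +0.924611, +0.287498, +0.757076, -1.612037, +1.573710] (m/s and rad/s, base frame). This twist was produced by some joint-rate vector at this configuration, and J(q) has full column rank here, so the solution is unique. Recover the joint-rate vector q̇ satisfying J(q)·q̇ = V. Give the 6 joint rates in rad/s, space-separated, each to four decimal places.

0.8260 0.9030 -0.1090 0.9450 0.7480 -0.0800

o_n = [0.7295, 0.0122, -0.5371]
J₁: ẑ×o_n = [-0.0122, 0.7295, 0.0000], ω = ẑ
J2: z=[0.1564, -0.9877, 0.0000] o=[0.5037, 0.0798, 0.1400] → [0.6688, 0.1059, 0.2124, 0.1564, -0.9877, 0.0000]
J3: z=[-0.9339, -0.1479, -0.3256] o=[0.6645, 0.1052, -0.3328] → [-0.0001, -0.2120, 0.0965, -0.9339, -0.1479, -0.3256]
J4: z=[0.1161, -0.9865, 0.1152] o=[0.5699, 0.0532, -0.6827] → [-0.1389, 0.0015, 0.1527, 0.1161, -0.9865, 0.1152]
J5: z=[0.5277, 0.1595, 0.8343] o=[0.3931, 0.0457, -0.5695] → [0.0331, 0.2635, -0.0713, 0.5277, 0.1595, 0.8343]
J6: z=[-0.1204, -0.9583, 0.2594] o=[0.9279, 0.0058, -0.4685] → [0.0640, -0.0597, -0.1909, -0.1204, -0.9583, 0.2594]
q̇ = J⁺·V = [0.8260, 0.9030, -0.1090, 0.9450, 0.7480, -0.0800]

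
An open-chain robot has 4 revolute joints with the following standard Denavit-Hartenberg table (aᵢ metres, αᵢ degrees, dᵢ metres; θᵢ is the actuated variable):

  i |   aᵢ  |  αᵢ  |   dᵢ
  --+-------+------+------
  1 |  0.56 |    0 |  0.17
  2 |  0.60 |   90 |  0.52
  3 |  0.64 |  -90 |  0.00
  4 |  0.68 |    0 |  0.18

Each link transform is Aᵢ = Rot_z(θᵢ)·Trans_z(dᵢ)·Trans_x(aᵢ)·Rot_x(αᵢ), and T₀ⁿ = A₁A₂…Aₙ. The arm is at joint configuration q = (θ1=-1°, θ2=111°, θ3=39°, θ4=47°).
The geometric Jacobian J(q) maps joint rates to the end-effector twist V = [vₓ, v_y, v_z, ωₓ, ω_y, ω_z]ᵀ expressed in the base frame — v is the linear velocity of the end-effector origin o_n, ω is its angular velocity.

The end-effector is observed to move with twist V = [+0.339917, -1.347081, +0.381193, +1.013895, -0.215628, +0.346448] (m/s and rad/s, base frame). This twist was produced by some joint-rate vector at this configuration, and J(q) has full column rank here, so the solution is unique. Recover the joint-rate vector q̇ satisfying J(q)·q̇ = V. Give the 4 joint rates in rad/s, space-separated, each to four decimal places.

-0.9110 0.5790 0.8790 0.8730

o_n = [-0.3673, 1.0836, 1.5245]
J₁: ẑ×o_n = [-1.0836, -0.3673, 0.0000], ω = ẑ
J2: z=[0.0000, 0.0000, 1.0000] o=[0.5599, -0.0098, 0.1700] → [-1.0933, -0.9272, 0.0000, 0.0000, 0.0000, 1.0000]
J3: z=[0.9397, 0.3420, 0.0000] o=[0.3547, 0.5540, 0.6900] → [0.2854, -0.7842, 0.7445, 0.9397, 0.3420, 0.0000]
J4: z=[0.2152, -0.5914, 0.7771] o=[0.1846, 1.0214, 1.0928] → [-0.3036, -0.5218, -0.3130, 0.2152, -0.5914, 0.7771]
q̇ = J⁺·V = [-0.9110, 0.5790, 0.8790, 0.8730]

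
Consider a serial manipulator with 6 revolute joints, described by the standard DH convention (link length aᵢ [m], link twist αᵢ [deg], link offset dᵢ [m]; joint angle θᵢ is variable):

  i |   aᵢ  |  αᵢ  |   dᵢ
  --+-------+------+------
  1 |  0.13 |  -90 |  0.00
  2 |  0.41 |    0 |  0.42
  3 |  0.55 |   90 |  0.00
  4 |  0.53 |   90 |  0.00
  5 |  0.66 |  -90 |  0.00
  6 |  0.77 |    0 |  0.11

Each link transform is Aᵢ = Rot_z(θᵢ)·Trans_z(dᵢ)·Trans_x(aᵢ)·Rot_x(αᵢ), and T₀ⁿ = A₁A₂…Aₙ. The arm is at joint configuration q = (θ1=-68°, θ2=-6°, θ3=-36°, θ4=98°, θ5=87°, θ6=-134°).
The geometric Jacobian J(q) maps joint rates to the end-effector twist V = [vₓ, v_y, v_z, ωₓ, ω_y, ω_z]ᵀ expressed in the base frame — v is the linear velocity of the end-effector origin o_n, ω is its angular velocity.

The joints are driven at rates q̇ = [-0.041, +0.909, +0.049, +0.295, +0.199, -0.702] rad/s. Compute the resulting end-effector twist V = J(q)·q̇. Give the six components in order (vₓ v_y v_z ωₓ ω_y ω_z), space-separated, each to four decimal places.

0.2691 -0.6768 -1.6736 1.5205 0.7210 0.2175

o_n = [1.3106, -0.7890, 0.8353]
J₁: ẑ×o_n = [0.7890, 1.3106, -0.0000], ω = ẑ
J2: z=[0.9272, 0.3746, 0.0000] o=[0.0487, -0.1205, 0.0000] → [0.3129, -0.7745, -1.0925, 0.9272, 0.3746, 0.0000]
J3: z=[0.9272, 0.3746, 0.0000] o=[0.5909, -0.3413, 0.0429] → [0.2969, -0.7347, -0.6848, 0.9272, 0.3746, 0.0000]
J4: z=[-0.2507, 0.6204, 0.7431] o=[0.7440, -0.7202, 0.4109] → [0.3144, 0.5275, -0.3343, -0.2507, 0.6204, 0.7431]
J5: z=[0.4047, -0.6302, 0.6626] o=[1.2101, -0.4728, 0.3615] → [-0.0890, -0.1251, -0.0646, 0.4047, -0.6302, 0.6626]
J6: z=[-0.8913, -0.4337, 0.1319] o=[1.0752, -0.0478, 0.8481] → [0.1033, 0.0196, 0.7628, -0.8913, -0.4337, 0.1319]
V = J·q̇ = [0.2691, -0.6768, -1.6736, 1.5205, 0.7210, 0.2175]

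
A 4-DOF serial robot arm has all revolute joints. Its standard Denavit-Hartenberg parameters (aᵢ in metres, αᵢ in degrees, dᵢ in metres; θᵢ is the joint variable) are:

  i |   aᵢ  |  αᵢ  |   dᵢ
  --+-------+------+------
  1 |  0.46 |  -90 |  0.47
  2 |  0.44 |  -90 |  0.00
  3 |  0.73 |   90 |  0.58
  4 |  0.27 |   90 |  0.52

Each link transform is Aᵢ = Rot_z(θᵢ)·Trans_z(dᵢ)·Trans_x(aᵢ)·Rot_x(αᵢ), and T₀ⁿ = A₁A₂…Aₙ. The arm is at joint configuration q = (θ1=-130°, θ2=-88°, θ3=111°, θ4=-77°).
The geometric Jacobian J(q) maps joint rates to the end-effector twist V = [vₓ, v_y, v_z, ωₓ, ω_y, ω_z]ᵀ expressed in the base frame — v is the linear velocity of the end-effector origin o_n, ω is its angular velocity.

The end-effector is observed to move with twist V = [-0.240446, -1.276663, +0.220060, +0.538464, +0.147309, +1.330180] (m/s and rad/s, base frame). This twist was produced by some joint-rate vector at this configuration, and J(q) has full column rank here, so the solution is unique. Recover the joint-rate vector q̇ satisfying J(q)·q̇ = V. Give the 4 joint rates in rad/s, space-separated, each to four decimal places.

o_n = [-1.2219, -0.0179, 1.1006]
J₁: ẑ×o_n = [0.0179, -1.2219, 0.0000], ω = ẑ
J2: z=[0.7660, -0.6428, 0.0000] o=[-0.2957, -0.3524, 0.4700] → [-0.4054, -0.4831, -0.3391, 0.7660, -0.6428, 0.0000]
J3: z=[-0.6424, -0.7656, -0.0349] o=[-0.3056, -0.3641, 0.9097] → [-0.1341, 0.1546, -0.9240, -0.6424, -0.7656, -0.0349]
J4: z=[-0.2955, 0.2054, 0.9330] o=[-1.1943, -0.3631, 0.6280] → [-0.2250, 0.1139, -0.0963, -0.2955, 0.2054, 0.9330]
q̇ = J⁺·V = [0.8340, 0.5020, -0.4760, 0.5140]

0.8340 0.5020 -0.4760 0.5140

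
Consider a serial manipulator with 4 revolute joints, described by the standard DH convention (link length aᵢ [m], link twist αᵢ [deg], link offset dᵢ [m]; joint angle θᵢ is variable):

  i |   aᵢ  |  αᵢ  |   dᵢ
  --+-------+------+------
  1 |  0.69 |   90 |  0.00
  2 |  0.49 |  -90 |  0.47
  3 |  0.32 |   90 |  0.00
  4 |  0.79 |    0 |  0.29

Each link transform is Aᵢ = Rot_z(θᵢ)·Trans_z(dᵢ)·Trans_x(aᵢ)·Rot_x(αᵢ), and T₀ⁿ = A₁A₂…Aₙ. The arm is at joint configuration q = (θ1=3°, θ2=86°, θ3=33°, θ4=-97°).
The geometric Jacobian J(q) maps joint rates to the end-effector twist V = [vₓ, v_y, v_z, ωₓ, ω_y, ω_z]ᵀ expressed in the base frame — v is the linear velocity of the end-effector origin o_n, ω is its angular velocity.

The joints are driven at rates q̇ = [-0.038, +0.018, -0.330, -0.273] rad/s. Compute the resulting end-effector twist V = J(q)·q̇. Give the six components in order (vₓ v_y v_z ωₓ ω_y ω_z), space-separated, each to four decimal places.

o_n = [1.5593, -0.5105, 0.7788]
J₁: ẑ×o_n = [0.5105, 1.5593, -0.0000], ω = ẑ
J2: z=[0.0523, -0.9986, 0.0000] o=[0.6891, 0.0361, 0.0000] → [-0.7778, -0.0408, 0.8405, 0.0523, -0.9986, 0.0000]
J3: z=[-0.9962, -0.0522, 0.0698] o=[0.7478, -0.4315, 0.4888] → [-0.0096, 0.3455, 0.1211, -0.9962, -0.0522, 0.0698]
J4: z=[0.0818, -0.8355, 0.5433] o=[0.7574, -0.2564, 0.7565] → [0.1194, 0.4339, 0.6493, 0.0818, -0.8355, 0.5433]
V = J·q̇ = [-0.0628, -0.2925, -0.2021, 0.3073, 0.2274, -0.2093]

-0.0628 -0.2925 -0.2021 0.3073 0.2274 -0.2093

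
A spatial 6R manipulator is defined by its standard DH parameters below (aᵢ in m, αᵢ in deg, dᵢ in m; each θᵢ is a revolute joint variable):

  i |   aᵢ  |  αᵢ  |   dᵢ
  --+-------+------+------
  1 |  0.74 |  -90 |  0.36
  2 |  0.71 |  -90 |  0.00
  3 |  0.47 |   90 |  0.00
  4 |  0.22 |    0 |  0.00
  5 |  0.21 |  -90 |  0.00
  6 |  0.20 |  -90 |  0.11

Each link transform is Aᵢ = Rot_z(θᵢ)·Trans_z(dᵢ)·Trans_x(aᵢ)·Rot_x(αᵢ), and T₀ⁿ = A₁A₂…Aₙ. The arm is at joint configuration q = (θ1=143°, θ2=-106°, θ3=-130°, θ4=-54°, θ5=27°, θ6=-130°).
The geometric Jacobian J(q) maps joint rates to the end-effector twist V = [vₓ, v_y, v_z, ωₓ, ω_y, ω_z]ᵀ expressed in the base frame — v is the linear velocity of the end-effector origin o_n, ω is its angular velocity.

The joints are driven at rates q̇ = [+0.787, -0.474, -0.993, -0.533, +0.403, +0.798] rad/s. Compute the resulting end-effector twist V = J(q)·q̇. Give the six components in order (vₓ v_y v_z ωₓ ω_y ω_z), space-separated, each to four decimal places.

o_n = [-0.7464, -0.0066, 0.4514]
J₁: ẑ×o_n = [0.0066, -0.7464, 0.0000], ω = ẑ
J2: z=[-0.6018, -0.7986, 0.0000] o=[-0.5910, 0.4453, 0.3600] → [-0.0730, 0.0550, 0.1479, -0.6018, -0.7986, 0.0000]
J3: z=[-0.7677, 0.5785, 0.2756] o=[-0.4347, 0.3276, 1.0425] → [-0.2498, -0.5397, 0.4369, -0.7677, 0.5785, 0.2756]
J4: z=[0.2182, 0.6404, -0.7364] o=[-0.7179, 0.0901, 0.7521] → [-0.2638, 0.0866, -0.0028, 0.2182, 0.6404, -0.7364]
J5: z=[0.2182, 0.6404, -0.7364] o=[-0.6592, -0.0781, 0.6231] → [-0.0573, 0.1017, 0.0715, 0.2182, 0.6404, -0.7364]
J6: z=[-0.9576, 0.2861, -0.0349] o=[-0.6987, -0.2278, 0.4812] → [-0.0008, -0.0269, -0.1982, -0.9576, 0.2861, -0.0349]
V = J·q̇ = [0.4048, -0.1042, -0.6317, 0.2551, -0.0508, 0.5812]

0.4048 -0.1042 -0.6317 0.2551 -0.0508 0.5812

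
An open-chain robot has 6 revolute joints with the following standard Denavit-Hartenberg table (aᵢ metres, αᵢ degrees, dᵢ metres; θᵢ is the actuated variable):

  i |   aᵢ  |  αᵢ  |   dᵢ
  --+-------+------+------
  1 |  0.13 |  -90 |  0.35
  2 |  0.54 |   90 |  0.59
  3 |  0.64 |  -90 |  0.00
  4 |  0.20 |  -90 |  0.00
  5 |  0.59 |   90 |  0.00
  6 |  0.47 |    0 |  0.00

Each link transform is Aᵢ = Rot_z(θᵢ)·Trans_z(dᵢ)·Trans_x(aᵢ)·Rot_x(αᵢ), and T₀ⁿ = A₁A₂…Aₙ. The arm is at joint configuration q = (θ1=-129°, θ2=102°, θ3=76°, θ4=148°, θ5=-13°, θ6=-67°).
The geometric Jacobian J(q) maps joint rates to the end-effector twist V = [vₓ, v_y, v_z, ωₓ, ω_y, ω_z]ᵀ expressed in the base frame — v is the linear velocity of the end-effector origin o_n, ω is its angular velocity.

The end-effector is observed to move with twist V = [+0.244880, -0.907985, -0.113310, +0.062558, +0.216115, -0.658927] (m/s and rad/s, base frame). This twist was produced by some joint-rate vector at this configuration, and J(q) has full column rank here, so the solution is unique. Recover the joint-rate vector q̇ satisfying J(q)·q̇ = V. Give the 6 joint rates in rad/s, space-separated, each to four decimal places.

-0.8560 -0.2880 -0.1600 -0.1960 -0.1550 0.4000

o_n = [1.0424, 0.1898, 0.1541]
J₁: ẑ×o_n = [-0.1898, 1.0424, 0.0000], ω = ẑ
J2: z=[0.7771, -0.6293, 0.0000] o=[-0.0818, -0.1010, 0.3500] → [0.1233, 0.1523, 0.9335, 0.7771, -0.6293, 0.0000]
J3: z=[-0.6156, -0.7602, -0.2079] o=[0.4474, -0.3851, -0.1782] → [-0.1331, 0.0808, 0.0985, -0.6156, -0.7602, -0.2079]
J4: z=[0.0611, -0.3090, 0.9491] o=[0.9502, -0.7509, -0.3296] → [-1.0422, 0.0580, 0.0859, 0.0611, -0.3090, 0.9491]
J5: z=[-0.9384, -0.3418, -0.0509] o=[0.8822, -0.5734, -0.2675] → [-0.1052, 0.3874, -0.6613, -0.9384, -0.3418, -0.0509]
J6: z=[0.1360, -0.5008, 0.8548] o=[0.6948, -0.1042, 0.0372] → [-0.3098, 0.2813, 0.2141, 0.1360, -0.5008, 0.8548]
q̇ = J⁺·V = [-0.8560, -0.2880, -0.1600, -0.1960, -0.1550, 0.4000]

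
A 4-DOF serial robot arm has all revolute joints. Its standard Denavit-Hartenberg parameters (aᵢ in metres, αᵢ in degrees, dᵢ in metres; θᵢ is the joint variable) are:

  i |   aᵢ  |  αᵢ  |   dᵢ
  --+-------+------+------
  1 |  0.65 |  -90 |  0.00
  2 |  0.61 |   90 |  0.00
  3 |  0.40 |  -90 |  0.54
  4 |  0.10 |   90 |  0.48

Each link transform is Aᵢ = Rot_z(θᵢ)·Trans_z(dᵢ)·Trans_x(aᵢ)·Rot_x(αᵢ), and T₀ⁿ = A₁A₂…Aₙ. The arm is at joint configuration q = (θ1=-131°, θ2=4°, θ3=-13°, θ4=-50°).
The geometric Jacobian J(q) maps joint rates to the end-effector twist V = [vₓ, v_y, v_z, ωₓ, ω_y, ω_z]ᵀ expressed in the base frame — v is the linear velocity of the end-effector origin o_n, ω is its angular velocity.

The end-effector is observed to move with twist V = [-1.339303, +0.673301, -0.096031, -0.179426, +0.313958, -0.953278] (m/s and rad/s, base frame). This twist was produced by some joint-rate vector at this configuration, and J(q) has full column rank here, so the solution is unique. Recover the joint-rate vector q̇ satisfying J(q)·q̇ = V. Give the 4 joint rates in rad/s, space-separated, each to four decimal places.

o_n = [-0.9465, -1.6425, 0.5335]
J₁: ẑ×o_n = [1.6425, -0.9465, 0.0000], ω = ẑ
J2: z=[0.7547, -0.6561, 0.0000] o=[-0.4264, -0.4906, 0.0000] → [-0.3500, -0.4026, -1.2105, 0.7547, -0.6561, 0.0000]
J3: z=[-0.0458, -0.0526, 0.9976] o=[-0.8257, -0.9498, -0.0426] → [0.6606, -0.0941, 0.0253, -0.0458, -0.0526, 0.9976]
J4: z=[0.5881, -0.8086, -0.0157] o=[-1.1734, -1.2126, 0.4689] → [-0.0589, -0.0415, -0.0693, 0.5881, -0.8086, -0.0157]
q̇ = J⁺·V = [-0.7090, 0.1000, -0.2520, -0.4530]

-0.7090 0.1000 -0.2520 -0.4530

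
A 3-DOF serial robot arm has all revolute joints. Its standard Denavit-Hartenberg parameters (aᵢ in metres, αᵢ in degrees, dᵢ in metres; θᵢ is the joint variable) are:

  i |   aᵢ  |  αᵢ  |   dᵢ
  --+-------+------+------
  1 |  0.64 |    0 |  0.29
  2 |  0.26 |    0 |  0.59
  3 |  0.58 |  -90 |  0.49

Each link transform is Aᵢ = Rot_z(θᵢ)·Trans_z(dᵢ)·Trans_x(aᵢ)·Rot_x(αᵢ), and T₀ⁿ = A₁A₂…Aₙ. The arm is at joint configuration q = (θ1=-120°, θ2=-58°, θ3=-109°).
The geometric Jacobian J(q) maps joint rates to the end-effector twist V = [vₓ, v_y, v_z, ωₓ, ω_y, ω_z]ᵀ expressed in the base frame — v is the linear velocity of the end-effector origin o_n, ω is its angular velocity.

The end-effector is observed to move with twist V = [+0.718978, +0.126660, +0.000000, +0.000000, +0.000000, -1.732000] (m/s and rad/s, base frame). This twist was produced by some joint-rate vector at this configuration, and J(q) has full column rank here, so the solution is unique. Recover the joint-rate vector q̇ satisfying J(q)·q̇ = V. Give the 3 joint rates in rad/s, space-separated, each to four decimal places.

-0.4180 -0.6850 -0.6290

o_n = [-0.4103, -0.0087, 1.3700]
J₁: ẑ×o_n = [0.0087, -0.4103, 0.0000], ω = ẑ
J2: z=[0.0000, 0.0000, 1.0000] o=[-0.3200, -0.5543, 0.2900] → [-0.5456, -0.0903, 0.0000, 0.0000, 0.0000, 1.0000]
J3: z=[0.0000, 0.0000, 1.0000] o=[-0.5798, -0.5633, 0.8800] → [-0.5547, 0.1696, 0.0000, 0.0000, 0.0000, 1.0000]
q̇ = J⁺·V = [-0.4180, -0.6850, -0.6290]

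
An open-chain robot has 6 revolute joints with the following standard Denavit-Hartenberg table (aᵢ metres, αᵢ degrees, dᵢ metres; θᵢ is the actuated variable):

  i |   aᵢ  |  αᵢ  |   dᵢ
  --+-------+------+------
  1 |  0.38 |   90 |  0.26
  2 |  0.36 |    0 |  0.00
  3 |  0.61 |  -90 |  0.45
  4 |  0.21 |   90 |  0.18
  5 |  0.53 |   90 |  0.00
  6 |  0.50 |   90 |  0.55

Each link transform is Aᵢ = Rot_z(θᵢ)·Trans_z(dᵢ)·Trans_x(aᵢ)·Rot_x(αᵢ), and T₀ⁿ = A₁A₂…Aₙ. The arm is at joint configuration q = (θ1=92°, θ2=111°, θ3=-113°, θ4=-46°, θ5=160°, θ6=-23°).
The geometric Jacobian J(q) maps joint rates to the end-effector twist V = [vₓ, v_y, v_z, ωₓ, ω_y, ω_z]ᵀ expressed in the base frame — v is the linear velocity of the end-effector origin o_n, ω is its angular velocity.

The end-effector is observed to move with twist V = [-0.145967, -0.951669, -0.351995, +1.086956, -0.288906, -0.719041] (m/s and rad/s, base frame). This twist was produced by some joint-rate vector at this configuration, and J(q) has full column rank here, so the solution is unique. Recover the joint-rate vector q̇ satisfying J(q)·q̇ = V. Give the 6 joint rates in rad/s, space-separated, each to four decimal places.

-0.4620 0.7900 -0.3380 -0.8960 0.6620 0.6680

o_n = [-0.0920, 0.6648, 1.6177]
J₁: ẑ×o_n = [-0.6648, -0.0920, 0.0000], ω = ẑ
J2: z=[0.9994, 0.0349, 0.0000] o=[-0.0133, 0.3798, 0.2600] → [0.0474, -1.3569, 0.2876, 0.9994, 0.0349, 0.0000]
J3: z=[0.9994, 0.0349, 0.0000] o=[-0.0088, 0.2508, 0.5961] → [0.0357, -1.0210, 0.4166, 0.9994, 0.0349, 0.0000]
J4: z=[-0.0012, 0.0349, 0.9994] o=[0.4197, 0.8758, 0.5748] → [0.2473, -0.5101, 0.0181, -0.0012, 0.0349, 0.9994]
J5: z=[0.7193, -0.6942, 0.0251] o=[0.5654, 1.0330, 0.7496] → [-0.5934, -0.6409, -0.7212, 0.7193, -0.6942, 0.0251]
J6: z=[0.2364, 0.2787, 0.9308] o=[0.2192, 0.6813, 0.9428] → [0.2035, -0.4492, 0.0828, 0.2364, 0.2787, 0.9308]
q̇ = J⁺·V = [-0.4620, 0.7900, -0.3380, -0.8960, 0.6620, 0.6680]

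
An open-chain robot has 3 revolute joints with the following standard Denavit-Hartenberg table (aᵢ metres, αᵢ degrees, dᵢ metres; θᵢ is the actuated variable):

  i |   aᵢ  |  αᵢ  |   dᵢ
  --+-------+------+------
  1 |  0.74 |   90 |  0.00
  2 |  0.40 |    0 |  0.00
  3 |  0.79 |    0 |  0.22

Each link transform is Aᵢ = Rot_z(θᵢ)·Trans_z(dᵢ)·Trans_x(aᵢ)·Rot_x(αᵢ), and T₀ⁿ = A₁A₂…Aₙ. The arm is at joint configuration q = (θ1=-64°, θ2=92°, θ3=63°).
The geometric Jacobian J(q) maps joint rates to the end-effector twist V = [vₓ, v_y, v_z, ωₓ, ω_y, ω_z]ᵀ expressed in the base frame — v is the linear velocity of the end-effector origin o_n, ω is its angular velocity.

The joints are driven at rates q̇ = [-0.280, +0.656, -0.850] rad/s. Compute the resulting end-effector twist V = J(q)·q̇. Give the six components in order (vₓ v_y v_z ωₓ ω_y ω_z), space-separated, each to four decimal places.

-0.1161 0.2316 0.1297 0.1744 0.0850 -0.2800

o_n = [-0.1933, -0.1055, 0.7336]
J₁: ẑ×o_n = [0.1055, -0.1933, 0.0000], ω = ẑ
J2: z=[-0.8988, -0.4384, 0.0000] o=[0.3244, -0.6651, 0.0000] → [-0.3216, 0.6594, -0.7299, -0.8988, -0.4384, 0.0000]
J3: z=[-0.8988, -0.4384, 0.0000] o=[0.3183, -0.6526, 0.3998] → [-0.1464, 0.3001, -0.7160, -0.8988, -0.4384, 0.0000]
V = J·q̇ = [-0.1161, 0.2316, 0.1297, 0.1744, 0.0850, -0.2800]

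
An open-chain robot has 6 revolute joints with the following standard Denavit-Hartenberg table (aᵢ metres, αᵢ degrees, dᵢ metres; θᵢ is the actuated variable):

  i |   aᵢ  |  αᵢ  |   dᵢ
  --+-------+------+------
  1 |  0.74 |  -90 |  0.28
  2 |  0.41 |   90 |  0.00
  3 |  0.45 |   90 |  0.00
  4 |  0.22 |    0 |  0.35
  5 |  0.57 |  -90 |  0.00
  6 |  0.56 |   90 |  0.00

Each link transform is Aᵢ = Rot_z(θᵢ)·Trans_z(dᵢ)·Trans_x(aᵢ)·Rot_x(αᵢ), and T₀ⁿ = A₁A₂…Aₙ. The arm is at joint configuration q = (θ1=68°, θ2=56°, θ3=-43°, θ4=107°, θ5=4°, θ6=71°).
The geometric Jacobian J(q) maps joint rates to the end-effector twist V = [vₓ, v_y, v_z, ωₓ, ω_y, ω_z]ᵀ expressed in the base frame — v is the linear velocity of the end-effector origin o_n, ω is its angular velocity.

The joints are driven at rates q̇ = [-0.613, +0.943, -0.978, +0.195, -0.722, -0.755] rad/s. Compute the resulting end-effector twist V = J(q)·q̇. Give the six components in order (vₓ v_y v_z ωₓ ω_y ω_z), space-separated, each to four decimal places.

1.6328 -0.1210 -0.8350 -0.8224 0.2274 -1.7339

o_n = [0.6417, 1.7273, 0.2786]
J₁: ẑ×o_n = [-1.7273, 0.6417, 0.0000], ω = ẑ
J2: z=[-0.9272, 0.3746, 0.0000] o=[0.2772, 0.6861, 0.2800] → [-0.0005, -0.0013, -1.1019, -0.9272, 0.3746, 0.0000]
J3: z=[0.3106, 0.7687, 0.5592] o=[0.3631, 0.8987, -0.0599] → [-0.2031, 0.0506, 0.0432, 0.3106, 0.7687, 0.5592]
J4: z=[0.5352, -0.6276, 0.5654] o=[0.7166, 0.9544, -0.3327] → [-0.8207, -0.3696, 0.3667, 0.5352, -0.6276, 0.5654]
J5: z=[0.5352, -0.6276, 0.5654] o=[0.9187, 0.8885, 0.0218] → [-0.6355, -0.2941, 0.2751, 0.5352, -0.6276, 0.5654]
J6: z=[-0.8447, -0.3910, 0.3657] o=[0.9235, 1.2722, 0.4432] → [-0.1020, -0.2421, -0.4946, -0.8447, -0.3910, 0.3657]
V = J·q̇ = [1.6328, -0.1210, -0.8350, -0.8224, 0.2274, -1.7339]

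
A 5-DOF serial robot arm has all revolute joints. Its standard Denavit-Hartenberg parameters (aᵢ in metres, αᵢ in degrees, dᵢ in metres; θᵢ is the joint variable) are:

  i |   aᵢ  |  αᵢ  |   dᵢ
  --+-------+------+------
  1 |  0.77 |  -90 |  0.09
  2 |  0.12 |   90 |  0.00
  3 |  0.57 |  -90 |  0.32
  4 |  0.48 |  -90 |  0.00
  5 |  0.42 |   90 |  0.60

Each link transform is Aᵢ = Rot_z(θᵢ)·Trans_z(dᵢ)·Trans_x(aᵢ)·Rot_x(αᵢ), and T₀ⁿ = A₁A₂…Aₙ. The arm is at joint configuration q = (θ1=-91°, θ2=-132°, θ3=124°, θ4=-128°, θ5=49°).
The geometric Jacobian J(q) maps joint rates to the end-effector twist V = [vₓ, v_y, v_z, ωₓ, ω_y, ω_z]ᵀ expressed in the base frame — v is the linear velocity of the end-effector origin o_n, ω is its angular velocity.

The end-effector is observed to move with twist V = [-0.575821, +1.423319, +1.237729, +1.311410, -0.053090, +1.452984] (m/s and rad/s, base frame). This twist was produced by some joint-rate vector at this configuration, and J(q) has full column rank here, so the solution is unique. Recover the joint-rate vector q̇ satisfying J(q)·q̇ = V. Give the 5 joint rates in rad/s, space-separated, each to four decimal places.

o_n = [0.6600, 0.2133, -0.7253]
J₁: ẑ×o_n = [-0.2133, 0.6600, 0.0000], ω = ẑ
J2: z=[0.9998, -0.0175, 0.0000] o=[-0.0134, -0.7699, 0.0900] → [0.0142, 0.8151, 0.9948, 0.9998, -0.0175, 0.0000]
J3: z=[0.0130, 0.7430, -0.6691] o=[-0.0120, -0.6896, 0.1792] → [-0.0679, -0.4379, -0.4876, 0.0130, 0.7430, -0.6691]
J4: z=[-0.5688, -0.5449, -0.6161] o=[0.4609, -0.6733, -0.2718] → [0.7933, -0.3806, -0.3958, -0.5688, -0.5449, -0.6161]
J5: z=[0.6560, 0.1512, -0.7394] o=[0.2227, -0.2774, -0.4021] → [0.3140, -0.1113, 0.2558, 0.6560, 0.1512, -0.7394]
q̇ = J⁺·V = [0.9550, 0.1570, -0.9510, -0.9360, 0.9670]

0.9550 0.1570 -0.9510 -0.9360 0.9670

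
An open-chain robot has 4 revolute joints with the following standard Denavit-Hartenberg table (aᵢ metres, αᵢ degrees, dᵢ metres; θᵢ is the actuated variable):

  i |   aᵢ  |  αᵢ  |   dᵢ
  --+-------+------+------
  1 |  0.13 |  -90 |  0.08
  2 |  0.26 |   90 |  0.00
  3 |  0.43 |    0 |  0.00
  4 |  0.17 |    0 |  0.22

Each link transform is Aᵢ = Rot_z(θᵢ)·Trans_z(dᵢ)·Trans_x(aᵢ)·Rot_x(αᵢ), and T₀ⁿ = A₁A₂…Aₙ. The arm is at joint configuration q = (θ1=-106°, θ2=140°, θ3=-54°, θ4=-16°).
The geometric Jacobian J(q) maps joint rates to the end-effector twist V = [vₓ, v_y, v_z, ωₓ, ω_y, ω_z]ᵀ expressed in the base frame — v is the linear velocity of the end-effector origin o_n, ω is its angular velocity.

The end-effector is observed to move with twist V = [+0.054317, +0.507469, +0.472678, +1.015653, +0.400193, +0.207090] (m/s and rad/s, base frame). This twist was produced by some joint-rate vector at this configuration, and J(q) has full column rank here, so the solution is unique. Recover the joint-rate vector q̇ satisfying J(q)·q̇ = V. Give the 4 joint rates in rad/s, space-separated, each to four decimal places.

o_n = [-0.4422, 0.2994, -0.4555]
J₁: ẑ×o_n = [-0.2994, -0.4422, 0.0000], ω = ẑ
J2: z=[0.9613, -0.2756, 0.0000] o=[-0.0358, -0.1250, 0.0800] → [0.1476, 0.5147, 0.2959, 0.9613, -0.2756, 0.0000]
J3: z=[-0.1772, -0.6179, -0.7660] o=[0.0191, 0.0665, -0.0871] → [0.4060, 0.2881, -0.3263, -0.1772, -0.6179, -0.7660]
J4: z=[-0.1772, -0.6179, -0.7660] o=[-0.2620, 0.3485, -0.2496] → [0.0896, 0.1016, -0.1027, -0.1772, -0.6179, -0.7660]
q̇ = J⁺·V = [-0.5850, 0.8660, -0.4930, -0.5410]

-0.5850 0.8660 -0.4930 -0.5410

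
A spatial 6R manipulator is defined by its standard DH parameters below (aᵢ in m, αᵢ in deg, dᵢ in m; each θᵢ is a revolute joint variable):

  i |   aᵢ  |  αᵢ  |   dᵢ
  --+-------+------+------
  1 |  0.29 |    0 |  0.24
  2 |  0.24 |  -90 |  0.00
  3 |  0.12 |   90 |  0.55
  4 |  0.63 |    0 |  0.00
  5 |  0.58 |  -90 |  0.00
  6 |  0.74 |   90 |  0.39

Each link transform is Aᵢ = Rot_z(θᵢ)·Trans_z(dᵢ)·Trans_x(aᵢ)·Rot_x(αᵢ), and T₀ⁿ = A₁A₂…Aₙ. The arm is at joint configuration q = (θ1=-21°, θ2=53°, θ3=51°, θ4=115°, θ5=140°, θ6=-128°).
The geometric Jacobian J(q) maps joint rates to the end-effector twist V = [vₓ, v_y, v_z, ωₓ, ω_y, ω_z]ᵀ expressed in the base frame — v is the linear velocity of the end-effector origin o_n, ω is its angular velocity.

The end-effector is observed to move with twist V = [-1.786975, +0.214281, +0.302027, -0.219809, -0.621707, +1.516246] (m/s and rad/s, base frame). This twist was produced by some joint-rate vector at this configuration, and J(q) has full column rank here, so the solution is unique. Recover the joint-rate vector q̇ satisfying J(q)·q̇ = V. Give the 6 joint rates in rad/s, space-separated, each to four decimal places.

o_n = [0.4875, 1.0926, 0.4529]
J₁: ẑ×o_n = [-1.0926, 0.4875, 0.0000], ω = ẑ
J2: z=[0.0000, 0.0000, 1.0000] o=[0.2707, -0.1039, 0.2400] → [-1.1966, 0.2168, 0.0000, 0.0000, 0.0000, 1.0000]
J3: z=[-0.5299, 0.8480, 0.0000] o=[0.4743, 0.0233, 0.2400] → [0.1805, 0.1128, -0.5779, -0.5299, 0.8480, 0.0000]
J4: z=[0.6591, 0.4118, 0.6293] o=[0.2469, 0.5297, 0.1467] → [-0.2282, -0.0503, 0.2719, 0.6591, 0.4118, 0.6293]
J5: z=[0.6591, 0.4118, 0.6293] o=[-0.1978, 0.9251, 0.3537] → [-0.0646, 0.3659, -0.1718, 0.6591, 0.4118, 0.6293]
J6: z=[0.6527, 0.1026, -0.7507] o=[0.0190, 0.4000, 0.4703] → [0.5182, -0.3404, 0.4040, 0.6527, 0.1026, -0.7507]
q̇ = J⁺·V = [0.2360, 0.8180, -0.5940, 0.5090, -0.6190, -0.7080]

0.2360 0.8180 -0.5940 0.5090 -0.6190 -0.7080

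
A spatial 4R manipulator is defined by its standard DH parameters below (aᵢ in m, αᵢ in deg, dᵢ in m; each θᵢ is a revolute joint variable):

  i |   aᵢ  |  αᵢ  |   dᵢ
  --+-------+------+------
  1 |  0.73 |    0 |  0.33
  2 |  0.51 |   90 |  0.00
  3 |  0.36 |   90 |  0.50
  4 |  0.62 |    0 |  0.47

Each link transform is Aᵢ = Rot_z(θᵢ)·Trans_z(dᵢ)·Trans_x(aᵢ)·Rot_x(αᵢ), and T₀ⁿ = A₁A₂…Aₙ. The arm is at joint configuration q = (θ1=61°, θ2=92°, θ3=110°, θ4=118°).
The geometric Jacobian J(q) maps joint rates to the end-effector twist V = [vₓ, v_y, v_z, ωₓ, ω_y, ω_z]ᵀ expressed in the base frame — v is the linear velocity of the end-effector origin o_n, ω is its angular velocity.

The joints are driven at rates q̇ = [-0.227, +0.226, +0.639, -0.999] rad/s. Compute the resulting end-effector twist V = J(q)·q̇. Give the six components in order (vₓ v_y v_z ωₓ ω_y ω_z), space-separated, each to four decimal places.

0.5734 0.0288 0.7811 1.1265 0.1432 -0.3427

o_n = [0.0025, 1.9931, 0.5555]
J₁: ẑ×o_n = [-1.9931, 0.0025, 0.0000], ω = ẑ
J2: z=[0.0000, 0.0000, 1.0000] o=[0.3539, 0.6385, 0.3300] → [-1.3546, -0.3514, 0.0000, 0.0000, 0.0000, 1.0000]
J3: z=[0.4540, 0.8910, 0.0000] o=[-0.1005, 0.8700, 0.3300] → [0.2009, -0.1024, 0.4181, 0.4540, 0.8910, 0.0000]
J4: z=[-0.8373, 0.4266, 0.3420] o=[0.2362, 1.2596, 0.6683] → [-0.2990, -0.1743, -0.5144, -0.8373, 0.4266, 0.3420]
V = J·q̇ = [0.5734, 0.0288, 0.7811, 1.1265, 0.1432, -0.3427]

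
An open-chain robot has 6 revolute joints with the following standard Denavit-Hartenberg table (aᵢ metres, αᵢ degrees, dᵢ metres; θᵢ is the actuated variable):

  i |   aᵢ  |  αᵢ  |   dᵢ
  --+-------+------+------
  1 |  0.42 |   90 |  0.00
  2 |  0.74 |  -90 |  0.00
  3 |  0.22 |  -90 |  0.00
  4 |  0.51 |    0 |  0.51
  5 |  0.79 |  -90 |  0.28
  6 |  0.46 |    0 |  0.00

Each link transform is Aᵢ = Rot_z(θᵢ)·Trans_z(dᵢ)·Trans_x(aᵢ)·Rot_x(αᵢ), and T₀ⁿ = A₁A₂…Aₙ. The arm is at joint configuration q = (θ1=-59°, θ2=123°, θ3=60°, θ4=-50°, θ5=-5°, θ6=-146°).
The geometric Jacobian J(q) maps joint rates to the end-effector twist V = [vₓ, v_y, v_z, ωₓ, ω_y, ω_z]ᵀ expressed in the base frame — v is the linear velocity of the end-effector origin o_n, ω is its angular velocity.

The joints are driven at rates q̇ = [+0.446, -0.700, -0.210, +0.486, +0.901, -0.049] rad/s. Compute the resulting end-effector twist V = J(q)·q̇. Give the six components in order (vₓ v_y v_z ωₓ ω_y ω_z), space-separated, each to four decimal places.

o_n = [0.8696, 0.8847, -0.2071]
J₁: ẑ×o_n = [-0.8847, 0.8696, 0.0000], ω = ẑ
J2: z=[-0.8572, -0.5150, 0.0000] o=[0.2163, -0.3600, 0.0000] → [0.1067, -0.1775, -0.7305, -0.8572, -0.5150, 0.0000]
J3: z=[-0.4319, 0.7189, -0.5446] o=[0.0087, -0.0145, 0.6206] → [-0.1052, -0.8264, -1.0073, -0.4319, 0.7189, -0.5446]
J4: z=[0.6715, -0.1468, -0.7263] o=[0.1412, 0.1349, 0.7129] → [0.6796, 0.0887, 0.6104, 0.6715, -0.1468, -0.7263]
J5: z=[0.6715, -0.1468, -0.7263] o=[0.5123, 0.5637, 0.2671] → [0.3028, 0.0589, 0.2680, 0.6715, -0.1468, -0.7263]
J6: z=[0.7409, 0.1442, 0.6559] o=[0.6936, 1.2957, -0.0987] → [0.2539, 0.1957, -0.3299, 0.7409, 0.1442, 0.6559]
V = J·q̇ = [0.1435, 0.7723, 1.2772, 1.5858, -0.0011, -0.4792]

0.1435 0.7723 1.2772 1.5858 -0.0011 -0.4792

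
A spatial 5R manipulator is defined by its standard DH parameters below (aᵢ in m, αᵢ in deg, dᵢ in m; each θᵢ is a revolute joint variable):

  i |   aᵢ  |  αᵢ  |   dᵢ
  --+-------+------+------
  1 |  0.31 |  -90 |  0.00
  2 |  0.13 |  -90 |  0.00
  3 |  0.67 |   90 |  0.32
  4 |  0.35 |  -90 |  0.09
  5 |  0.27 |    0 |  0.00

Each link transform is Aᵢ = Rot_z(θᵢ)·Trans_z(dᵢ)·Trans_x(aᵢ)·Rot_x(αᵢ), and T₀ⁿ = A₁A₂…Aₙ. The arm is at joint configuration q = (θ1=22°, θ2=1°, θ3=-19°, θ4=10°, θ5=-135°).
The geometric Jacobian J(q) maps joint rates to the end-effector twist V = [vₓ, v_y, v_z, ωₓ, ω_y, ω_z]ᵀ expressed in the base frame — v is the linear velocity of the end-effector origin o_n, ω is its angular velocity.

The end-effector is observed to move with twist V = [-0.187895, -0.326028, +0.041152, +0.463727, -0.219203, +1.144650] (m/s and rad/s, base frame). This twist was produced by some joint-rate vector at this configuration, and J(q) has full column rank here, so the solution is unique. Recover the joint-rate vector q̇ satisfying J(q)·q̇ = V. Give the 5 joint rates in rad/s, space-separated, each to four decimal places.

-0.6220 0.1030 -0.9590 -0.5570 -0.8260

o_n = [0.8418, 0.9169, -0.3619]
J₁: ẑ×o_n = [-0.9169, 0.8418, 0.0000], ω = ẑ
J2: z=[-0.3746, 0.9272, 0.0000] o=[0.2874, 0.1161, 0.0000] → [-0.3355, -0.1356, -0.8140, -0.3746, 0.9272, 0.0000]
J3: z=[-0.0162, -0.0065, -0.9998] o=[0.4079, 0.1648, -0.0023] → [0.7543, -0.4396, -0.0093, -0.0162, -0.0065, -0.9998]
J4: z=[-0.6560, 0.7547, 0.0057] o=[0.9083, 0.6023, -0.3333] → [-0.0234, -0.0191, -0.1562, -0.6560, 0.7547, 0.0057]
J5: z=[-0.1470, -0.1204, -0.9818] o=[1.1084, 0.8959, -0.3992] → [0.0161, 0.2672, -0.0352, -0.1470, -0.1204, -0.9818]
q̇ = J⁺·V = [-0.6220, 0.1030, -0.9590, -0.5570, -0.8260]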